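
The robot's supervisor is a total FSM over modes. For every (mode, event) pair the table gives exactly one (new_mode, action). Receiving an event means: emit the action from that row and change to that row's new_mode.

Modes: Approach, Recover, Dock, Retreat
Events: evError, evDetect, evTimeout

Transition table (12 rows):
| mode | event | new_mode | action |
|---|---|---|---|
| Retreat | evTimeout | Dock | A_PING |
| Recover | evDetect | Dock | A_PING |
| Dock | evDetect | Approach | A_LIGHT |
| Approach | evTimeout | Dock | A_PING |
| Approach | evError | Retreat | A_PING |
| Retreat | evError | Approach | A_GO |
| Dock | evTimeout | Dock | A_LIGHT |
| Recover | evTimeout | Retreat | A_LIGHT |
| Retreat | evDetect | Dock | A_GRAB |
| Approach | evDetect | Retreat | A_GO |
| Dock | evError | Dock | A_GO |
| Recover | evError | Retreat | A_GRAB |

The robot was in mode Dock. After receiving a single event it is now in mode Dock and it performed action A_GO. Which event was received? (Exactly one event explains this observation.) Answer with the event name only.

evError

try evError: (Dock, evError) → (Dock, A_GO)  ← matches
try evDetect: (Dock, evDetect) → (Approach, A_LIGHT)
try evTimeout: (Dock, evTimeout) → (Dock, A_LIGHT)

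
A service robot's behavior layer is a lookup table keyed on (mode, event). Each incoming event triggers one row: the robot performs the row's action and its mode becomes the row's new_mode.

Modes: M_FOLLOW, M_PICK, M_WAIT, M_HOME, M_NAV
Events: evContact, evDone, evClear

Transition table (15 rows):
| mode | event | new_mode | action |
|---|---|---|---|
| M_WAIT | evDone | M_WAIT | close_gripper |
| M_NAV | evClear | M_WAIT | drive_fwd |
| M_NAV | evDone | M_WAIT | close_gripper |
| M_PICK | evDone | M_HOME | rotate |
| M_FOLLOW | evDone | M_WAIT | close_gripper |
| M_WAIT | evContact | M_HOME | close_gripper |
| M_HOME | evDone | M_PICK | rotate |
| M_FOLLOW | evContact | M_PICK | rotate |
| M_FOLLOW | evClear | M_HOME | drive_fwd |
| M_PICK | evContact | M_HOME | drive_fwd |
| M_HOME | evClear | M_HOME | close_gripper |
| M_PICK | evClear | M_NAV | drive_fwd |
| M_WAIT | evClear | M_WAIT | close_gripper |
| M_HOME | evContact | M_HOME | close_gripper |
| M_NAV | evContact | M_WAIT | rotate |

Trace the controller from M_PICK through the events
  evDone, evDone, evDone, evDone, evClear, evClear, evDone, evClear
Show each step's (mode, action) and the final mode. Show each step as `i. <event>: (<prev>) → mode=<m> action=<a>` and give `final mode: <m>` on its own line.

final mode: M_WAIT

1. evDone: (M_PICK) → mode=M_HOME action=rotate
2. evDone: (M_HOME) → mode=M_PICK action=rotate
3. evDone: (M_PICK) → mode=M_HOME action=rotate
4. evDone: (M_HOME) → mode=M_PICK action=rotate
5. evClear: (M_PICK) → mode=M_NAV action=drive_fwd
6. evClear: (M_NAV) → mode=M_WAIT action=drive_fwd
7. evDone: (M_WAIT) → mode=M_WAIT action=close_gripper
8. evClear: (M_WAIT) → mode=M_WAIT action=close_gripper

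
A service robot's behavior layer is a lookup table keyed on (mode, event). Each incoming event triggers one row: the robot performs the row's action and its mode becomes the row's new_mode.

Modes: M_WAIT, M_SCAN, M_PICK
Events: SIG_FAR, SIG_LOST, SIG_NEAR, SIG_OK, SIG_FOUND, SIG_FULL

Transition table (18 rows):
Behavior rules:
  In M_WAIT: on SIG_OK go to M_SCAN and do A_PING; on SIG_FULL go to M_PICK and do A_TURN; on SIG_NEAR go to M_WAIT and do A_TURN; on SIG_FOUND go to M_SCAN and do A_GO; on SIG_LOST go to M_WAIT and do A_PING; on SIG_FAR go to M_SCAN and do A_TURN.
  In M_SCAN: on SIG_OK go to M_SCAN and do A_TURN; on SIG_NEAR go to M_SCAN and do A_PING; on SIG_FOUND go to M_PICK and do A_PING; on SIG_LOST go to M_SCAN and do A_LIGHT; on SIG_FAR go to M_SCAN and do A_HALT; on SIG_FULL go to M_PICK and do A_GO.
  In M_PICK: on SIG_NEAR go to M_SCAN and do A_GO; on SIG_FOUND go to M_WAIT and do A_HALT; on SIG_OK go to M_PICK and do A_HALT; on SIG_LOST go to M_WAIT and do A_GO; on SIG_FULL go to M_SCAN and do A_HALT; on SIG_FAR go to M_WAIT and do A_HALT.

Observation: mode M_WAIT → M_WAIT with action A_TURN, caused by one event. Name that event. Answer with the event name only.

SIG_NEAR

try SIG_FAR: (M_WAIT, SIG_FAR) → (M_SCAN, A_TURN)
try SIG_LOST: (M_WAIT, SIG_LOST) → (M_WAIT, A_PING)
try SIG_NEAR: (M_WAIT, SIG_NEAR) → (M_WAIT, A_TURN)  ← matches
try SIG_OK: (M_WAIT, SIG_OK) → (M_SCAN, A_PING)
try SIG_FOUND: (M_WAIT, SIG_FOUND) → (M_SCAN, A_GO)
try SIG_FULL: (M_WAIT, SIG_FULL) → (M_PICK, A_TURN)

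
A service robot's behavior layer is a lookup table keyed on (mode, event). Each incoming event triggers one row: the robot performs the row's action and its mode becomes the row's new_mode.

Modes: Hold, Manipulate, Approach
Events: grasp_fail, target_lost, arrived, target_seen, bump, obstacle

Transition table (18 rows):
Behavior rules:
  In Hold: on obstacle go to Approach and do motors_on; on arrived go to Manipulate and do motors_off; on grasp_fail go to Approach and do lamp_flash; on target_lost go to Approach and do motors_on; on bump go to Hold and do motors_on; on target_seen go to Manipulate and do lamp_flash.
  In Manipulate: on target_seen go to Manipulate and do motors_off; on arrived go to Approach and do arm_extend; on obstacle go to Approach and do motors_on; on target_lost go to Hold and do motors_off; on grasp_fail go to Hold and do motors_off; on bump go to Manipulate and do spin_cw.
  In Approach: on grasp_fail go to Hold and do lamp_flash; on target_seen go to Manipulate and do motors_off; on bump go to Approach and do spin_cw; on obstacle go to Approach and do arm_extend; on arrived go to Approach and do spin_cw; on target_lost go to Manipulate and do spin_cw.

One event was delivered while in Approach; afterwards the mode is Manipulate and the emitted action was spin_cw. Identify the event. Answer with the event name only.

try grasp_fail: (Approach, grasp_fail) → (Hold, lamp_flash)
try target_lost: (Approach, target_lost) → (Manipulate, spin_cw)  ← matches
try arrived: (Approach, arrived) → (Approach, spin_cw)
try target_seen: (Approach, target_seen) → (Manipulate, motors_off)
try bump: (Approach, bump) → (Approach, spin_cw)
try obstacle: (Approach, obstacle) → (Approach, arm_extend)

target_lost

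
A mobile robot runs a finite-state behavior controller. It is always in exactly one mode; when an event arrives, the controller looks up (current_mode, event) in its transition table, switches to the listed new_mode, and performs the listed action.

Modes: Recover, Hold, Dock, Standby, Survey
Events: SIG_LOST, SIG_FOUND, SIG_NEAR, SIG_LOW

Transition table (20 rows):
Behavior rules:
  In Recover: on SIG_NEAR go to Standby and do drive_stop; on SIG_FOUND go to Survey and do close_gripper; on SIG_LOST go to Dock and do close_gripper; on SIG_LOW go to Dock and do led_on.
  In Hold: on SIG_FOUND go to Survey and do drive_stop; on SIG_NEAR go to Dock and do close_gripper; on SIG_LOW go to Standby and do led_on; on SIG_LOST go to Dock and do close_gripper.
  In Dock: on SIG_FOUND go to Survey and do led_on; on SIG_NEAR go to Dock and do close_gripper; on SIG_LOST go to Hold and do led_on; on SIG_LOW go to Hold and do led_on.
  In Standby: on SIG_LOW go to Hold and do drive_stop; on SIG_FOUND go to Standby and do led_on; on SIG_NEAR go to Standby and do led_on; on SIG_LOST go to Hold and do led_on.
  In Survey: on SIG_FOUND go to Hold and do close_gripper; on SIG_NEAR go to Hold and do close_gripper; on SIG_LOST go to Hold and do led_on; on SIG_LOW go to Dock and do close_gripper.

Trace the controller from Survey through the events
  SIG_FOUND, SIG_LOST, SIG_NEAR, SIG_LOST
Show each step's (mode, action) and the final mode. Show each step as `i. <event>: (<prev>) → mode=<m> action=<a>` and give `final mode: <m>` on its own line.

final mode: Hold

1. SIG_FOUND: (Survey) → mode=Hold action=close_gripper
2. SIG_LOST: (Hold) → mode=Dock action=close_gripper
3. SIG_NEAR: (Dock) → mode=Dock action=close_gripper
4. SIG_LOST: (Dock) → mode=Hold action=led_on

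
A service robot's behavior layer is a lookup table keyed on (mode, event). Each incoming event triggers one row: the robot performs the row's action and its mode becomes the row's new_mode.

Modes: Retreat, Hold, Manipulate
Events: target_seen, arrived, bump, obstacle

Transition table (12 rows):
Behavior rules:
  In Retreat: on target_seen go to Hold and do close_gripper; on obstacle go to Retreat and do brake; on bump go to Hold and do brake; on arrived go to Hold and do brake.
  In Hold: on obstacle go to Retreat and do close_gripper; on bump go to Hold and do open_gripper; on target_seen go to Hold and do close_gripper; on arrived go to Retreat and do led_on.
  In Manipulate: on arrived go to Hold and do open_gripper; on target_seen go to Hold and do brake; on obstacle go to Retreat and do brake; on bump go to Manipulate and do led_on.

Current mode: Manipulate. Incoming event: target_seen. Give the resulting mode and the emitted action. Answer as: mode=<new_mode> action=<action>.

mode=Hold action=brake

current mode = Manipulate; filter table to that mode:
  (Manipulate, arrived) → (Hold, open_gripper)
  (Manipulate, target_seen) → (Hold, brake)  ← event matches
  (Manipulate, obstacle) → (Retreat, brake)
  (Manipulate, bump) → (Manipulate, led_on)
event = target_seen selects (Hold, brake)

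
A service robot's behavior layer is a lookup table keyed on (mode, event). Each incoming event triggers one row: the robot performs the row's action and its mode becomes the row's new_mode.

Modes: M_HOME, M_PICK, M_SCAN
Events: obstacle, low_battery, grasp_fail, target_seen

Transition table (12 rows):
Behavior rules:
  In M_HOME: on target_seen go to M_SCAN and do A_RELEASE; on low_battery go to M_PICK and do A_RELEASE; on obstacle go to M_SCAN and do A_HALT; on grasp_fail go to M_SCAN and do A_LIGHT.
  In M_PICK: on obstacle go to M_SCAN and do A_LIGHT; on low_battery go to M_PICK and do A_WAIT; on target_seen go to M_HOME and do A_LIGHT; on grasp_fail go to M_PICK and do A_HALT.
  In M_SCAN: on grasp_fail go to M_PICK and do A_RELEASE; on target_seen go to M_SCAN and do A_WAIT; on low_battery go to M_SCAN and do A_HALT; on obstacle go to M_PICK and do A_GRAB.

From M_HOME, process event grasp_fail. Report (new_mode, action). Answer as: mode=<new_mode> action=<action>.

mode=M_SCAN action=A_LIGHT

current mode = M_HOME; filter table to that mode:
  (M_HOME, target_seen) → (M_SCAN, A_RELEASE)
  (M_HOME, low_battery) → (M_PICK, A_RELEASE)
  (M_HOME, obstacle) → (M_SCAN, A_HALT)
  (M_HOME, grasp_fail) → (M_SCAN, A_LIGHT)  ← event matches
event = grasp_fail selects (M_SCAN, A_LIGHT)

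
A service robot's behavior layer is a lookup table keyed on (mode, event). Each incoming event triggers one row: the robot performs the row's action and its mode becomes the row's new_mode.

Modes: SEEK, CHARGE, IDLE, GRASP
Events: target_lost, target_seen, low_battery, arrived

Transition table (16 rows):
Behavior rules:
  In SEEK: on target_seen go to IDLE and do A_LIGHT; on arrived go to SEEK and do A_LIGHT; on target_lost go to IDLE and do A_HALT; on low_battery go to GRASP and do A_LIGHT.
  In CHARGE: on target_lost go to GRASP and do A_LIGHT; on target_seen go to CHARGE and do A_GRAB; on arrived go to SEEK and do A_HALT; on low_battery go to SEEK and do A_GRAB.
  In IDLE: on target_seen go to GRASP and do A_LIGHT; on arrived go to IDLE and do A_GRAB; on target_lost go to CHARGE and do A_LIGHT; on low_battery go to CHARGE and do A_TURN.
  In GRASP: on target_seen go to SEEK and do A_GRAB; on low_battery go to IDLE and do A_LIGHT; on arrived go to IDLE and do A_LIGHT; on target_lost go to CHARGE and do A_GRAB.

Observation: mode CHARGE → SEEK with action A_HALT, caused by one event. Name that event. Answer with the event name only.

try target_lost: (CHARGE, target_lost) → (GRASP, A_LIGHT)
try target_seen: (CHARGE, target_seen) → (CHARGE, A_GRAB)
try low_battery: (CHARGE, low_battery) → (SEEK, A_GRAB)
try arrived: (CHARGE, arrived) → (SEEK, A_HALT)  ← matches

arrived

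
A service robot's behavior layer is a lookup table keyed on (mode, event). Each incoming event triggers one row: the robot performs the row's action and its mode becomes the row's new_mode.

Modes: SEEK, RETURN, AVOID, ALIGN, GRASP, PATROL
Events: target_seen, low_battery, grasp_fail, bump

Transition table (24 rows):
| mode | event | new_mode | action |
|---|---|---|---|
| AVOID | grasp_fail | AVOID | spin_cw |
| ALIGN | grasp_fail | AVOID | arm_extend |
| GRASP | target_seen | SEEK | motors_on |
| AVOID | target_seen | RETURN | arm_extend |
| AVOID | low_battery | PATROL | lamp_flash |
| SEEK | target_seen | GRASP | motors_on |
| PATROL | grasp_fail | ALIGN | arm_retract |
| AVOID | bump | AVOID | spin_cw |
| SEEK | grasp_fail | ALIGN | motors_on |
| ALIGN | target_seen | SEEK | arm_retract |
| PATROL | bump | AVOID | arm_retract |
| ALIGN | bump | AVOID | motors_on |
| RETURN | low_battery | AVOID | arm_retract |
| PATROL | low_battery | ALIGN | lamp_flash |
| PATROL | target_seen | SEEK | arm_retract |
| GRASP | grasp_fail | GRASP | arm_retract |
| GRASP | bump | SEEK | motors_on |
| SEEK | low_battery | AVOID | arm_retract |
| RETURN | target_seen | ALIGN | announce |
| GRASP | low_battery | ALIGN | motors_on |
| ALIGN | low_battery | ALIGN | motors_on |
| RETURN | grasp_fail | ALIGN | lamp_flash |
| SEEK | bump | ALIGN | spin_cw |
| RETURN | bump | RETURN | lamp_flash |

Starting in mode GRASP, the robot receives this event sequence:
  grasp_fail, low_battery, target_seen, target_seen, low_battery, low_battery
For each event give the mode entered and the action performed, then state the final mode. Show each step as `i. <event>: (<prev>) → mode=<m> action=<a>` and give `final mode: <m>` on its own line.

1. grasp_fail: (GRASP) → mode=GRASP action=arm_retract
2. low_battery: (GRASP) → mode=ALIGN action=motors_on
3. target_seen: (ALIGN) → mode=SEEK action=arm_retract
4. target_seen: (SEEK) → mode=GRASP action=motors_on
5. low_battery: (GRASP) → mode=ALIGN action=motors_on
6. low_battery: (ALIGN) → mode=ALIGN action=motors_on

final mode: ALIGN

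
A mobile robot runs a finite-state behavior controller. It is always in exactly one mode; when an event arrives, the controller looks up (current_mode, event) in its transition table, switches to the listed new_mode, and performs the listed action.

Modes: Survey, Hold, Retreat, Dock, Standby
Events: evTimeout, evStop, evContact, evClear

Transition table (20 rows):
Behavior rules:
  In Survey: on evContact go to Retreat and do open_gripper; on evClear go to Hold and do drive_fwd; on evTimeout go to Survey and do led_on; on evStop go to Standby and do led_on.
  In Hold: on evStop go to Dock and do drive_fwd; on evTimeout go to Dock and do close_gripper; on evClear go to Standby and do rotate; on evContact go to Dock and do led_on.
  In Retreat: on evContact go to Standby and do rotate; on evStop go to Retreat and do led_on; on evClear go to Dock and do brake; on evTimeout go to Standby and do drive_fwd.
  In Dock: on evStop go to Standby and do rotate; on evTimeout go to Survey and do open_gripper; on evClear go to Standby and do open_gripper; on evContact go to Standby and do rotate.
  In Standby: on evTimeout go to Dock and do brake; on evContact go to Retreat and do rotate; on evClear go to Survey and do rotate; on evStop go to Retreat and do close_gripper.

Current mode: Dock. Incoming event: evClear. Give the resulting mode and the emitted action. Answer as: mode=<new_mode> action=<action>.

current mode = Dock; filter table to that mode:
  (Dock, evStop) → (Standby, rotate)
  (Dock, evTimeout) → (Survey, open_gripper)
  (Dock, evClear) → (Standby, open_gripper)  ← event matches
  (Dock, evContact) → (Standby, rotate)
event = evClear selects (Standby, open_gripper)

mode=Standby action=open_gripper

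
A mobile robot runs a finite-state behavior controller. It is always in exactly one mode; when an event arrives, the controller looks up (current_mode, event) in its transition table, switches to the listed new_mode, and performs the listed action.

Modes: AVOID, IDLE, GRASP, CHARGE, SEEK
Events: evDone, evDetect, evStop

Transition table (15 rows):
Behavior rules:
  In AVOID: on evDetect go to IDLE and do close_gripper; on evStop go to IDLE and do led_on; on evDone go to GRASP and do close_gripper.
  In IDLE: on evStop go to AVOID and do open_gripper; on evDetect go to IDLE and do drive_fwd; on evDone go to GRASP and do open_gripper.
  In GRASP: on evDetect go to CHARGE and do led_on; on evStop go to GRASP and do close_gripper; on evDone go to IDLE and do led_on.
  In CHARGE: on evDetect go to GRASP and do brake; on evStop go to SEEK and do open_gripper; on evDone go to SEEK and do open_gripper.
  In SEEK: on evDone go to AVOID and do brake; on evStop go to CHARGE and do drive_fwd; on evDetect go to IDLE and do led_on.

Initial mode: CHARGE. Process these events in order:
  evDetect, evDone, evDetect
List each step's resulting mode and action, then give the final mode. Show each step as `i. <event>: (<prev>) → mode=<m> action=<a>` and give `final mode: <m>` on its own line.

1. evDetect: (CHARGE) → mode=GRASP action=brake
2. evDone: (GRASP) → mode=IDLE action=led_on
3. evDetect: (IDLE) → mode=IDLE action=drive_fwd

final mode: IDLE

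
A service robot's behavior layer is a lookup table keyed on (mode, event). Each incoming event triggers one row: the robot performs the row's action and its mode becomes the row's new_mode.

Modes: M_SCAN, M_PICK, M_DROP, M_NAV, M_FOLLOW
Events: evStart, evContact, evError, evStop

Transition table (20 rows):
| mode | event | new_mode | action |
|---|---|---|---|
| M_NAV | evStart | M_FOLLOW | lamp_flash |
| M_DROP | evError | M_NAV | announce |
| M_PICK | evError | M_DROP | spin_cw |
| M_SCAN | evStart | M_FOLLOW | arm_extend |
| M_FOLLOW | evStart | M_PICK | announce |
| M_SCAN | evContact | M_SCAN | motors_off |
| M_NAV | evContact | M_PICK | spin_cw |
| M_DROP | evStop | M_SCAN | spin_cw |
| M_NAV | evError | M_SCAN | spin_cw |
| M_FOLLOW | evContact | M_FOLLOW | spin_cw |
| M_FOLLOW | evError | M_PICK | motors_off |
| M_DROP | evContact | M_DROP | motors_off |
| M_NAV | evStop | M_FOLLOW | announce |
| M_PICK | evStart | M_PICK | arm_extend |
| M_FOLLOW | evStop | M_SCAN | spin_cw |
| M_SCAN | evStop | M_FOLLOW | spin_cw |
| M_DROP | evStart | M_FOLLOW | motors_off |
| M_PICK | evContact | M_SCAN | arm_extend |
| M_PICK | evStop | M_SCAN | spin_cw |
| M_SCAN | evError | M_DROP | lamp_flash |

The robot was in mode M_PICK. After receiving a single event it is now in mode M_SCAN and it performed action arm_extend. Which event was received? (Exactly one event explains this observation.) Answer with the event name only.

try evStart: (M_PICK, evStart) → (M_PICK, arm_extend)
try evContact: (M_PICK, evContact) → (M_SCAN, arm_extend)  ← matches
try evError: (M_PICK, evError) → (M_DROP, spin_cw)
try evStop: (M_PICK, evStop) → (M_SCAN, spin_cw)

evContact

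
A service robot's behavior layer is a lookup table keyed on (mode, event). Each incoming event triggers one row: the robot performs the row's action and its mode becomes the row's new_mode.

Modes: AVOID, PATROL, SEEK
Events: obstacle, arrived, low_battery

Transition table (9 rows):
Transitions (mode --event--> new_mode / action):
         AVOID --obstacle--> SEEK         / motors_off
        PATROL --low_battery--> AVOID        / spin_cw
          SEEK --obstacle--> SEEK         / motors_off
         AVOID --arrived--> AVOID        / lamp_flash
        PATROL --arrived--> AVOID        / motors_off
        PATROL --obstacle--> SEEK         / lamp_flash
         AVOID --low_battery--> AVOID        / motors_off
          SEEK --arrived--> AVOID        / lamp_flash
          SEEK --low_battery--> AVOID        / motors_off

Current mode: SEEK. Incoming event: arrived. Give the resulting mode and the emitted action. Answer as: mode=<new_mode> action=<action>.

current mode = SEEK; filter table to that mode:
  (SEEK, obstacle) → (SEEK, motors_off)
  (SEEK, arrived) → (AVOID, lamp_flash)  ← event matches
  (SEEK, low_battery) → (AVOID, motors_off)
event = arrived selects (AVOID, lamp_flash)

mode=AVOID action=lamp_flash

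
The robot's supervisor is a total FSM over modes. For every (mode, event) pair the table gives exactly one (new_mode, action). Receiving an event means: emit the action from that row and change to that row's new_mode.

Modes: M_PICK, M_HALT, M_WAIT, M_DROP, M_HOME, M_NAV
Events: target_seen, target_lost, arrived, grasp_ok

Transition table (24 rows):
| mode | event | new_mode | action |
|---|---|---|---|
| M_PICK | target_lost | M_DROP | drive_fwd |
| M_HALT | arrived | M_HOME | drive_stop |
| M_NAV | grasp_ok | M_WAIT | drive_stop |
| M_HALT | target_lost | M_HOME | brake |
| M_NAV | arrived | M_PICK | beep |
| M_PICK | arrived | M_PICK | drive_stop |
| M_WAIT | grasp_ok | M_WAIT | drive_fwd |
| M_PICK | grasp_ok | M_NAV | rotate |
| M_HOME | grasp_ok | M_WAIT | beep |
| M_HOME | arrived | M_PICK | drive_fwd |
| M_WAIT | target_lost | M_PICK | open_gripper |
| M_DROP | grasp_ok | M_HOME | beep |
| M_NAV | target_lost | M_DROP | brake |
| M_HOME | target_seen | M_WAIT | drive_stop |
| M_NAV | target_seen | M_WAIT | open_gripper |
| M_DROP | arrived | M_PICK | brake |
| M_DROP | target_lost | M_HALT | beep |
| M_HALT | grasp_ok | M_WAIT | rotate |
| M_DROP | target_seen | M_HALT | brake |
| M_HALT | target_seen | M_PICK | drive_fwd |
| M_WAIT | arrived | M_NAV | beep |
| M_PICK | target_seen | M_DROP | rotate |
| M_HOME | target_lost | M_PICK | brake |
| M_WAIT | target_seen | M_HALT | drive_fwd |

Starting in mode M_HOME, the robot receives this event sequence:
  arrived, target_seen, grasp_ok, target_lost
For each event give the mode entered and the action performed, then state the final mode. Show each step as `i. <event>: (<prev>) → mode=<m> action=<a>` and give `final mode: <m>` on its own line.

final mode: M_PICK

1. arrived: (M_HOME) → mode=M_PICK action=drive_fwd
2. target_seen: (M_PICK) → mode=M_DROP action=rotate
3. grasp_ok: (M_DROP) → mode=M_HOME action=beep
4. target_lost: (M_HOME) → mode=M_PICK action=brake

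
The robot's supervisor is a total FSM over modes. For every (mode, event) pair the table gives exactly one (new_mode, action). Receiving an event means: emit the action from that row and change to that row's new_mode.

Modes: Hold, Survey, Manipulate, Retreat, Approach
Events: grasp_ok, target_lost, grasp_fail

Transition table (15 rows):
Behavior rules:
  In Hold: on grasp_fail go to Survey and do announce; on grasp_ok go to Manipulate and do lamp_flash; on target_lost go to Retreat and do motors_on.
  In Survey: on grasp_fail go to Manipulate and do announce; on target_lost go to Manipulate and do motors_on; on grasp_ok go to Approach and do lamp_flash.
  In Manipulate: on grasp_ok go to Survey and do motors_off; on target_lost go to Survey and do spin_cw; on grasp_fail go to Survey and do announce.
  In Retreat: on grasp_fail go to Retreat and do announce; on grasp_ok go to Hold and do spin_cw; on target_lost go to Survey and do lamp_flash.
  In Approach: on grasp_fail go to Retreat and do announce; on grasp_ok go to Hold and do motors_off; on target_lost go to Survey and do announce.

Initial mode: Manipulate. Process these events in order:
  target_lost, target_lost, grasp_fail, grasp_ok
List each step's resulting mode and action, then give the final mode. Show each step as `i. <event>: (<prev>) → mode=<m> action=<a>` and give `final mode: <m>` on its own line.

1. target_lost: (Manipulate) → mode=Survey action=spin_cw
2. target_lost: (Survey) → mode=Manipulate action=motors_on
3. grasp_fail: (Manipulate) → mode=Survey action=announce
4. grasp_ok: (Survey) → mode=Approach action=lamp_flash

final mode: Approach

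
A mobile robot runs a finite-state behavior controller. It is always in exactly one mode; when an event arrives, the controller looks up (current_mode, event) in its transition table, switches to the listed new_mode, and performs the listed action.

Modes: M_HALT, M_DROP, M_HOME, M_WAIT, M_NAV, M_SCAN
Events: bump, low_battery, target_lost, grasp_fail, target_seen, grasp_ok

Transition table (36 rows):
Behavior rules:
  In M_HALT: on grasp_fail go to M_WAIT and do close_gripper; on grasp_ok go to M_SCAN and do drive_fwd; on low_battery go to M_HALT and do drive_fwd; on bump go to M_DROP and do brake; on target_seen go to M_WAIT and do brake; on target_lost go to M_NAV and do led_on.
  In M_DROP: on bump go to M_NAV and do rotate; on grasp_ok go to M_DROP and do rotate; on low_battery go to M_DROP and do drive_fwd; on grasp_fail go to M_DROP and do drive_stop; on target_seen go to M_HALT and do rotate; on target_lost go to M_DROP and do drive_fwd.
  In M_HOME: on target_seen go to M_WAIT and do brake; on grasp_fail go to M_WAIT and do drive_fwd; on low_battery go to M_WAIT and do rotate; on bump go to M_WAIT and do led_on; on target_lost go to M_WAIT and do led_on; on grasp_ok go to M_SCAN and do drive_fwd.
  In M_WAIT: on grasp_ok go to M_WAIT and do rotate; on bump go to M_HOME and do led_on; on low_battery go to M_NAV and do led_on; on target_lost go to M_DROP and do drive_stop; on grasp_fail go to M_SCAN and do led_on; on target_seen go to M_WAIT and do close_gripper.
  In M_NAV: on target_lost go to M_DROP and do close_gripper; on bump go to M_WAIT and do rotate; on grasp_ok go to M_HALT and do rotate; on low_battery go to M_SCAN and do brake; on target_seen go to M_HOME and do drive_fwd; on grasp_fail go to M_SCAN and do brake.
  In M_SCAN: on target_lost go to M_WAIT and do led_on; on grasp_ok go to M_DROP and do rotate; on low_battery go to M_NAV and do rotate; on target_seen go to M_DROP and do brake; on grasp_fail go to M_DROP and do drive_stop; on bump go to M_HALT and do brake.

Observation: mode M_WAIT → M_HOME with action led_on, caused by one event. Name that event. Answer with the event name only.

bump

try bump: (M_WAIT, bump) → (M_HOME, led_on)  ← matches
try low_battery: (M_WAIT, low_battery) → (M_NAV, led_on)
try target_lost: (M_WAIT, target_lost) → (M_DROP, drive_stop)
try grasp_fail: (M_WAIT, grasp_fail) → (M_SCAN, led_on)
try target_seen: (M_WAIT, target_seen) → (M_WAIT, close_gripper)
try grasp_ok: (M_WAIT, grasp_ok) → (M_WAIT, rotate)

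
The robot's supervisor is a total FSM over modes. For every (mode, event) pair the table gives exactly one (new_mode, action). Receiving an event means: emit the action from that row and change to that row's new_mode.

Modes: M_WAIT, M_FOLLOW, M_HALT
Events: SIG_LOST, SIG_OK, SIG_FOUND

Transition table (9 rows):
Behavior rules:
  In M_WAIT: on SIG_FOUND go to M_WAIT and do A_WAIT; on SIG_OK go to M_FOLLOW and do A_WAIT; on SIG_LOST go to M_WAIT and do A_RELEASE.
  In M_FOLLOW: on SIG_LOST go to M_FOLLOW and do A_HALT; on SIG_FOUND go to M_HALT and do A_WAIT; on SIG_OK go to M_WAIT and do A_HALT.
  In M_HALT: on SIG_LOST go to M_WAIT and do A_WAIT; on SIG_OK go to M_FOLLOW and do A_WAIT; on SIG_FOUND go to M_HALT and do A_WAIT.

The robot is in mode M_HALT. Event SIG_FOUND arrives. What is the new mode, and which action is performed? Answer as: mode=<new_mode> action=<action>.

current mode = M_HALT; filter table to that mode:
  (M_HALT, SIG_LOST) → (M_WAIT, A_WAIT)
  (M_HALT, SIG_OK) → (M_FOLLOW, A_WAIT)
  (M_HALT, SIG_FOUND) → (M_HALT, A_WAIT)  ← event matches
event = SIG_FOUND selects (M_HALT, A_WAIT)

mode=M_HALT action=A_WAIT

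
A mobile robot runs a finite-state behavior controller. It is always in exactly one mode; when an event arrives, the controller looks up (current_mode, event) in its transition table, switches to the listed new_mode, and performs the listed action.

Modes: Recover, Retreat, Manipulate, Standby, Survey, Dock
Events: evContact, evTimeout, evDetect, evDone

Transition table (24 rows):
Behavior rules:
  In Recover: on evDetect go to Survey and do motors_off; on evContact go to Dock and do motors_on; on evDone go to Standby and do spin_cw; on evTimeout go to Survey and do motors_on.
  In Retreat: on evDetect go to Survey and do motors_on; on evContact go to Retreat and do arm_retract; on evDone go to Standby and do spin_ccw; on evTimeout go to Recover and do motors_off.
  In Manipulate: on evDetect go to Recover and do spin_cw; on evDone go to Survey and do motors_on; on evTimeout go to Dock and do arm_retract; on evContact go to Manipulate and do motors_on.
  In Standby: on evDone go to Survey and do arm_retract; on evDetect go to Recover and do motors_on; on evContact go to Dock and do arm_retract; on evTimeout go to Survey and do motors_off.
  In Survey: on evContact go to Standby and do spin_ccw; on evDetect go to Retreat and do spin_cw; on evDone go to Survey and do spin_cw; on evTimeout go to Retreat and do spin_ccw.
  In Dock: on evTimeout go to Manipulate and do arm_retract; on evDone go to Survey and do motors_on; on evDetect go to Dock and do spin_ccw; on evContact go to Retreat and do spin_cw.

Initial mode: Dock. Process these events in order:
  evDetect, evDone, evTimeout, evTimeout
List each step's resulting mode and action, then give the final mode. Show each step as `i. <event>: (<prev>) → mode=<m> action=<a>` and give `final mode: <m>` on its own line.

1. evDetect: (Dock) → mode=Dock action=spin_ccw
2. evDone: (Dock) → mode=Survey action=motors_on
3. evTimeout: (Survey) → mode=Retreat action=spin_ccw
4. evTimeout: (Retreat) → mode=Recover action=motors_off

final mode: Recover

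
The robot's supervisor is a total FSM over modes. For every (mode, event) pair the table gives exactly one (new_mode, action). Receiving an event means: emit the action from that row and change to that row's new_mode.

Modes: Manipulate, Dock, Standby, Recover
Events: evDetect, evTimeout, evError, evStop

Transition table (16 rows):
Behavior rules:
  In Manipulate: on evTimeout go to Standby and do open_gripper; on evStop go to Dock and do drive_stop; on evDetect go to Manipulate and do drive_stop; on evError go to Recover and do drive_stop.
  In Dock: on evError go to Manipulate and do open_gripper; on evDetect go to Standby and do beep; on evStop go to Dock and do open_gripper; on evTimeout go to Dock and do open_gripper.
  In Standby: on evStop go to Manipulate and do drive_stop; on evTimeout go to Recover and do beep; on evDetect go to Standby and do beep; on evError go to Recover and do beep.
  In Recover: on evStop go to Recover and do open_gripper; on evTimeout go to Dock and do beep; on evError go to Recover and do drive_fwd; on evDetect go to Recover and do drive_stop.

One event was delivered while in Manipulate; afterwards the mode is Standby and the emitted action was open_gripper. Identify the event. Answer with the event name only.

try evDetect: (Manipulate, evDetect) → (Manipulate, drive_stop)
try evTimeout: (Manipulate, evTimeout) → (Standby, open_gripper)  ← matches
try evError: (Manipulate, evError) → (Recover, drive_stop)
try evStop: (Manipulate, evStop) → (Dock, drive_stop)

evTimeout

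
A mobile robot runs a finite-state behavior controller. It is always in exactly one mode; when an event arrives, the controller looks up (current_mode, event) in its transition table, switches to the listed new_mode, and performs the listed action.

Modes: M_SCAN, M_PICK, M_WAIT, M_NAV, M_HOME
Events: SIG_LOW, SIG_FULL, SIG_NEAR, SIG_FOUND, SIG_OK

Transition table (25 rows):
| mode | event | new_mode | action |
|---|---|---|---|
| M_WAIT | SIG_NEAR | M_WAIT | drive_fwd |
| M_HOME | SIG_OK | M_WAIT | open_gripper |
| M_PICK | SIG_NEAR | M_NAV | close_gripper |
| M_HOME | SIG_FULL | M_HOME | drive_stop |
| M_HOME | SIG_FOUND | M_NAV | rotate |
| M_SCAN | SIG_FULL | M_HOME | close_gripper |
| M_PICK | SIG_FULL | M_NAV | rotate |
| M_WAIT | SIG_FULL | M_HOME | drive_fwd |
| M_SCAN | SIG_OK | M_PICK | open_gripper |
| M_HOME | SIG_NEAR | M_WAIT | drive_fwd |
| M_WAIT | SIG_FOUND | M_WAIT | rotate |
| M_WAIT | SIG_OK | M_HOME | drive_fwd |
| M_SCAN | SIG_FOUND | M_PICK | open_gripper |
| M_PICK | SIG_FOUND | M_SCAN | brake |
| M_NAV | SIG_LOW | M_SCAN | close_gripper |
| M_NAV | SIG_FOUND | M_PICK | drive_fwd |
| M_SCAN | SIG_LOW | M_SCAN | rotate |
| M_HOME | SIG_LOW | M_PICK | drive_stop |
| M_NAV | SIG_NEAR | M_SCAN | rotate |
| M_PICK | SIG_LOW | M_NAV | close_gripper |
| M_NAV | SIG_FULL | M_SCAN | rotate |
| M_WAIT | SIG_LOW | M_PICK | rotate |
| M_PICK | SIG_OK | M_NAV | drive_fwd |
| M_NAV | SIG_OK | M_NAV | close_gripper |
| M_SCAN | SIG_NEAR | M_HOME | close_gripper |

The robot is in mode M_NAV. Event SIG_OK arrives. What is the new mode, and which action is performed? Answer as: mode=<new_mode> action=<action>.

mode=M_NAV action=close_gripper

current mode = M_NAV; filter table to that mode:
  (M_NAV, SIG_LOW) → (M_SCAN, close_gripper)
  (M_NAV, SIG_FOUND) → (M_PICK, drive_fwd)
  (M_NAV, SIG_NEAR) → (M_SCAN, rotate)
  (M_NAV, SIG_FULL) → (M_SCAN, rotate)
  (M_NAV, SIG_OK) → (M_NAV, close_gripper)  ← event matches
event = SIG_OK selects (M_NAV, close_gripper)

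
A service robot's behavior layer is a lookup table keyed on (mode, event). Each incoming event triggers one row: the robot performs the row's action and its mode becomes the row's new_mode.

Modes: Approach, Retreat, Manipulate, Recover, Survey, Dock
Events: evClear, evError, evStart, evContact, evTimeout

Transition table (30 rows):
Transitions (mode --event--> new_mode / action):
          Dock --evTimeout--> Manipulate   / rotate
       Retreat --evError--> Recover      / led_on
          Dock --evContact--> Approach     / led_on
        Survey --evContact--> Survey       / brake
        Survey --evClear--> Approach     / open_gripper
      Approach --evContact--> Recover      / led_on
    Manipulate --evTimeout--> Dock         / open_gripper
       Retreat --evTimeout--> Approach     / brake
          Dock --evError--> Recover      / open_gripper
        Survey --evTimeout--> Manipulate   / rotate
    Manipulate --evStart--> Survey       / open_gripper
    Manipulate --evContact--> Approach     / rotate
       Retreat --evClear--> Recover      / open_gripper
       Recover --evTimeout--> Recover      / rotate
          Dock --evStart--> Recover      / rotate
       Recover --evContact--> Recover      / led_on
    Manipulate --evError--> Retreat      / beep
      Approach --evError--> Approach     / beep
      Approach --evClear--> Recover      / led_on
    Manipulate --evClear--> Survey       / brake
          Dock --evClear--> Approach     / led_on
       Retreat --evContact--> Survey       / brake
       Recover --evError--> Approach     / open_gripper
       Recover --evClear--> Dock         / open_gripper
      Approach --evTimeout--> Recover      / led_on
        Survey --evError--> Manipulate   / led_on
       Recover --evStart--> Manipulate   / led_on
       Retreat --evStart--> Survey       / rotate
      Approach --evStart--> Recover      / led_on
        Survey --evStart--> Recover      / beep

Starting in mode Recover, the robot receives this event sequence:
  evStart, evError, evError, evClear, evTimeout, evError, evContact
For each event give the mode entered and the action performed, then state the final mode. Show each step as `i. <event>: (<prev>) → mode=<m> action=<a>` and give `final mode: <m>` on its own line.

1. evStart: (Recover) → mode=Manipulate action=led_on
2. evError: (Manipulate) → mode=Retreat action=beep
3. evError: (Retreat) → mode=Recover action=led_on
4. evClear: (Recover) → mode=Dock action=open_gripper
5. evTimeout: (Dock) → mode=Manipulate action=rotate
6. evError: (Manipulate) → mode=Retreat action=beep
7. evContact: (Retreat) → mode=Survey action=brake

final mode: Survey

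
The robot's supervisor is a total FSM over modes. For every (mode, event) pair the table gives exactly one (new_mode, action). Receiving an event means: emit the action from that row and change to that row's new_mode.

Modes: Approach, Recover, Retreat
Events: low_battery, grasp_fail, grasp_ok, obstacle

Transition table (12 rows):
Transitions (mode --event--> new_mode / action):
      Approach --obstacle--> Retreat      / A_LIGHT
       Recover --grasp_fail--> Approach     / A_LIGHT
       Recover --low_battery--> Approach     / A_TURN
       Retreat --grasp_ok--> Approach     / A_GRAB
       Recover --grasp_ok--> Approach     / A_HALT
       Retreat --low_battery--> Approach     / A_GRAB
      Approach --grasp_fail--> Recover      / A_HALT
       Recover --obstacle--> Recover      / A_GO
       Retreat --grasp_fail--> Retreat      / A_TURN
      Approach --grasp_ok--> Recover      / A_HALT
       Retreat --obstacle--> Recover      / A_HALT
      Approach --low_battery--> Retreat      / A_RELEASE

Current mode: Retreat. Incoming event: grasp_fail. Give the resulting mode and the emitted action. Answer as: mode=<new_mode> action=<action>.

current mode = Retreat; filter table to that mode:
  (Retreat, grasp_ok) → (Approach, A_GRAB)
  (Retreat, low_battery) → (Approach, A_GRAB)
  (Retreat, grasp_fail) → (Retreat, A_TURN)  ← event matches
  (Retreat, obstacle) → (Recover, A_HALT)
event = grasp_fail selects (Retreat, A_TURN)

mode=Retreat action=A_TURN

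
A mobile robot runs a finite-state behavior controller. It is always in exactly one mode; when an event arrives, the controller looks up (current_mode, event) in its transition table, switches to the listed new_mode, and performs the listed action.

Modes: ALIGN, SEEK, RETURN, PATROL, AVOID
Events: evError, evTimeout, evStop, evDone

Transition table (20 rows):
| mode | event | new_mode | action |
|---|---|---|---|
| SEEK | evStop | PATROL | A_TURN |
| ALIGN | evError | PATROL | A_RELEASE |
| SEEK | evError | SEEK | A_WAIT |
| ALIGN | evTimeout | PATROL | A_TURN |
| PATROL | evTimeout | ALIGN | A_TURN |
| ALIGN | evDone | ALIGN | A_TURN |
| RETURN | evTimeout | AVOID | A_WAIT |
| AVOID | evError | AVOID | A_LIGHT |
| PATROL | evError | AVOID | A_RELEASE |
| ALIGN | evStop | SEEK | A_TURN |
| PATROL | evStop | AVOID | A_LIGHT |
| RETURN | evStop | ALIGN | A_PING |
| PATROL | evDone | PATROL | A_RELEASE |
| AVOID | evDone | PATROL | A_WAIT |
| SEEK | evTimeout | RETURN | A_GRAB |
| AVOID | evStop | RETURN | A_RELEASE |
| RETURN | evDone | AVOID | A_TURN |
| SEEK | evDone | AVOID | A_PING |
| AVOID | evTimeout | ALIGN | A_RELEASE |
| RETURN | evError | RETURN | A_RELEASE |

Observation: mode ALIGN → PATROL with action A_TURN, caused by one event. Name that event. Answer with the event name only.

try evError: (ALIGN, evError) → (PATROL, A_RELEASE)
try evTimeout: (ALIGN, evTimeout) → (PATROL, A_TURN)  ← matches
try evStop: (ALIGN, evStop) → (SEEK, A_TURN)
try evDone: (ALIGN, evDone) → (ALIGN, A_TURN)

evTimeout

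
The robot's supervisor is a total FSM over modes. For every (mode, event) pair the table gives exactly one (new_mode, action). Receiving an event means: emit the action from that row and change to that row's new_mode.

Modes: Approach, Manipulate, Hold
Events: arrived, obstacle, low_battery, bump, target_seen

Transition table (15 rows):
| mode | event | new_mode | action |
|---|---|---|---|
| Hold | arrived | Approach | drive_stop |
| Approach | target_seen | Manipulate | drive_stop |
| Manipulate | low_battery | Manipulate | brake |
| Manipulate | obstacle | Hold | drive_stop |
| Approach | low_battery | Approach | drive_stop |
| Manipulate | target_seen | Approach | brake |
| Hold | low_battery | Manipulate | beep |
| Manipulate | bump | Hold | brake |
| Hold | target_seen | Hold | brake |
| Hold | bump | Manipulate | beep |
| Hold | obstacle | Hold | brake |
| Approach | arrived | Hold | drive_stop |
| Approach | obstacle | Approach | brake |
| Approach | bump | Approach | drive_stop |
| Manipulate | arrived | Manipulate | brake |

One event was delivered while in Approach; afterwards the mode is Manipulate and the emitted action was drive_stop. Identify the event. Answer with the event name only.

try arrived: (Approach, arrived) → (Hold, drive_stop)
try obstacle: (Approach, obstacle) → (Approach, brake)
try low_battery: (Approach, low_battery) → (Approach, drive_stop)
try bump: (Approach, bump) → (Approach, drive_stop)
try target_seen: (Approach, target_seen) → (Manipulate, drive_stop)  ← matches

target_seen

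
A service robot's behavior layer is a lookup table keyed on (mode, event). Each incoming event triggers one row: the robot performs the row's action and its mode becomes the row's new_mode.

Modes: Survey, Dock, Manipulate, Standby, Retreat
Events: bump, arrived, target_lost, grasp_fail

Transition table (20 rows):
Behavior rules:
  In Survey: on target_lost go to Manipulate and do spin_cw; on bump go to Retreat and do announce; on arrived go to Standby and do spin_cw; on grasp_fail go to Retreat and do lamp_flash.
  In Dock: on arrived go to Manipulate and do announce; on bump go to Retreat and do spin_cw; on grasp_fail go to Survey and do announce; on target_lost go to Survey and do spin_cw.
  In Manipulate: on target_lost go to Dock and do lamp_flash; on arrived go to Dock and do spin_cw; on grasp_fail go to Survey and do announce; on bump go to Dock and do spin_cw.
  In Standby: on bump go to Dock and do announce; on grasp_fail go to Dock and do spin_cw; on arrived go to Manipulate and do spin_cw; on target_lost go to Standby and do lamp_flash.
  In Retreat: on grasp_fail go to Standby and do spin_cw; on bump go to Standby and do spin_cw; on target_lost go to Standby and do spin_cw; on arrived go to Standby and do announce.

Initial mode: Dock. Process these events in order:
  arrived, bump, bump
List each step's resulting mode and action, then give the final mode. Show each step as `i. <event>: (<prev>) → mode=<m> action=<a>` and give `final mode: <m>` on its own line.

final mode: Retreat

1. arrived: (Dock) → mode=Manipulate action=announce
2. bump: (Manipulate) → mode=Dock action=spin_cw
3. bump: (Dock) → mode=Retreat action=spin_cw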